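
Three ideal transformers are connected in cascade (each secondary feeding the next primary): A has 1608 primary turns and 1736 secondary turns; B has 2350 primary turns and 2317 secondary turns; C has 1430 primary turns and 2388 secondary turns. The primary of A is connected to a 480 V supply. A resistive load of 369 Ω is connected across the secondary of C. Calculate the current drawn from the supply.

I_supply ≈ 4.11 A

After A: V = 480.00 × 1736/1608 = 518.21 V.
After B: V = 518.21 × 2317/2350 = 510.93 V.
After C: V = 510.93 × 2388/1430 = 853.22 V.
I_load = 853.22/369 = 2.3123 A, so P_out = 853.22 × 2.3123 = 1972.9 W.
All ideal ⇒ P_in = P_out, so I_supply = 1972.9/480 = 4.11 A.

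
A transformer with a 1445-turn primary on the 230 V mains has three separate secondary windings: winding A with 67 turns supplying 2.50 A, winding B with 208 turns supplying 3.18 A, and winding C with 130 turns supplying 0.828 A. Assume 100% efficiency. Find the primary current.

I_p ≈ 0.648 A

V_A = 230 × 67/1445 = 10.664 V; V_B = 230 × 208/1445 = 33.107 V; V_C = 230 × 130/1445 = 20.692 V.
P_out = V_A I_A + V_B I_B + V_C I_C = 10.664×2.50 + 33.107×3.18 + 20.692×0.828 = 26.661 + 105.28 + 17.133 = 149.08 W.
Ideal ⇒ P_in = P_out, so I_p = P_out/V_p = 149.08/230 = 0.648 A.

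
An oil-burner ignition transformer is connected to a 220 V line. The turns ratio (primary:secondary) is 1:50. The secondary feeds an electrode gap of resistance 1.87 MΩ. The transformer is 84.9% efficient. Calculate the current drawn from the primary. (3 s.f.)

I_p ≈ 0.346 A

V_s = 220 × 50/1 = 11000 V.
I_s = V_s/R = 11000/(1.87×10^6) = 0.0058824 A.
P_out = V_s I_s = 11000 × 0.0058824 = 64.706 W.
P_in = P_out/η = 64.706/0.849 = 76.214 W.
I_p = P_in/V_p = 76.214/220 = 0.346 A.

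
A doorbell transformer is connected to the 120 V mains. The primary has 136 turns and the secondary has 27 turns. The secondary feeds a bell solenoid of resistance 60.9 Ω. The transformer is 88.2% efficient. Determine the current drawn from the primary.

I_p ≈ 0.0881 A

V_s = 120 × 27/136 = 23.824 V.
I_s = V_s/R = 23.824/60.9 = 0.39119 A.
P_out = V_s I_s = 23.824 × 0.39119 = 9.3195 W.
P_in = P_out/η = 9.3195/0.882 = 10.566 W.
I_p = P_in/V_p = 10.566/120 = 0.0881 A.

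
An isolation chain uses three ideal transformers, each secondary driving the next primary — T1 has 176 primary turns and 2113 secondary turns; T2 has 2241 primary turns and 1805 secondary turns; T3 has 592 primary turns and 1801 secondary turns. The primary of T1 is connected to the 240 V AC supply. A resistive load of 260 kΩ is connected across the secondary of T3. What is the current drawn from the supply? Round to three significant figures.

Secondary of T1: V = 240.00 × 2113/176 = 2881.4 V.
Secondary of T2: V = 2881.4 × 1805/2241 = 2320.8 V.
Secondary of T3: V = 2320.8 × 1801/592 = 7060.3 V.
I_load = 7060.3/260000 = 0.027155 A, so P_out = 7060.3 × 0.027155 = 191.72 W.
All ideal ⇒ P_in = P_out, so I_supply = 191.72/240 = 0.799 A.

I_supply ≈ 0.799 A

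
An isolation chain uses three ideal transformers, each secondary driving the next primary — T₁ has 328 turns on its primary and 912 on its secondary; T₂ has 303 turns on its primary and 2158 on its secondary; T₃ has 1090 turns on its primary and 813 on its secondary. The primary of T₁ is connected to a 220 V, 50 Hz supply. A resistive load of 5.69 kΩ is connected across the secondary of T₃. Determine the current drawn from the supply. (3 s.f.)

I_supply ≈ 8.44 A

After T₁: V = 220.00 × 912/328 = 611.71 V.
After T₂: V = 611.71 × 2158/303 = 4356.6 V.
After T₃: V = 4356.6 × 813/1090 = 3249.5 V.
I_load = 3249.5/5690 = 0.57109 A, so P_out = 3249.5 × 0.57109 = 1855.8 W.
All ideal ⇒ P_in = P_out, so I_supply = 1855.8/220 = 8.44 A.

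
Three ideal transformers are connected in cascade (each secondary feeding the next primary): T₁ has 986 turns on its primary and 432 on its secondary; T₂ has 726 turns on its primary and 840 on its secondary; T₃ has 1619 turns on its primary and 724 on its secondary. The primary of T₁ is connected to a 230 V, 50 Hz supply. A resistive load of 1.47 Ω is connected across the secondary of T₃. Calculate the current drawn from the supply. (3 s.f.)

After T₁: V = 230.00 × 432/986 = 100.77 V.
After T₂: V = 100.77 × 840/726 = 116.59 V.
After T₃: V = 116.59 × 724/1619 = 52.140 V.
I_load = 52.140/1.47 = 35.469 A, so P_out = 52.140 × 35.469 = 1849.4 W.
All ideal ⇒ P_in = P_out, so I_supply = 1849.4/230 = 8.04 A.

I_supply ≈ 8.04 A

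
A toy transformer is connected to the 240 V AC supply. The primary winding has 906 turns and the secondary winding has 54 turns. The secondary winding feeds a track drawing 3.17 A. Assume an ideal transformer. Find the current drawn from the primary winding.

I_p ≈ 0.189 A

For an ideal transformer I_p N_p = I_s N_s, so I_p = 3.17 × 54/906 = 0.189 A.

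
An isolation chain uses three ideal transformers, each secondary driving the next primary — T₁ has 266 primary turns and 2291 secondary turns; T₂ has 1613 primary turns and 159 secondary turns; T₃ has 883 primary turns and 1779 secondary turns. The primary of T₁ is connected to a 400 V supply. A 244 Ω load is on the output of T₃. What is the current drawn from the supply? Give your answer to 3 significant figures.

Secondary of T₁: V = 400.00 × 2291/266 = 3445.1 V.
Secondary of T₂: V = 3445.1 × 159/1613 = 339.60 V.
Secondary of T₃: V = 339.60 × 1779/883 = 684.20 V.
I_load = 684.20/244 = 2.8041 A, so P_out = 684.20 × 2.8041 = 1918.5 W.
All ideal ⇒ P_in = P_out, so I_supply = 1918.5/400 = 4.80 A.

I_supply ≈ 4.80 A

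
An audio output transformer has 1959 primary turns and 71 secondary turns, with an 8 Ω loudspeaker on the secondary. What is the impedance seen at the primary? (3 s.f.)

Z_p ≈ 6090 Ω

Z_p = (N_p/N_s)² × Z_s = (1959/71)² × 8 = 6090 Ω.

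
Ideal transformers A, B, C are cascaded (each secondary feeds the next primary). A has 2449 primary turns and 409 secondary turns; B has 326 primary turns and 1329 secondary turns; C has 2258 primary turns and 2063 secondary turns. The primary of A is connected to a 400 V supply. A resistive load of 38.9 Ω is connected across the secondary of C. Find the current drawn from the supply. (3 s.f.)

I_supply ≈ 3.98 A

Secondary of A: V = 400.00 × 409/2449 = 66.803 V.
Secondary of B: V = 66.803 × 1329/326 = 272.33 V.
Secondary of C: V = 272.33 × 2063/2258 = 248.82 V.
I_load = 248.82/38.9 = 6.3963 A, so P_out = 248.82 × 6.3963 = 1591.5 W.
All ideal ⇒ P_in = P_out, so I_supply = 1591.5/400 = 3.98 A.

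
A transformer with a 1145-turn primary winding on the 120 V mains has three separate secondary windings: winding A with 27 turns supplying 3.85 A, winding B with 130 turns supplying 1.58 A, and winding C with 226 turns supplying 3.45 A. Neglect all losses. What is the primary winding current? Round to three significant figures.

I_p ≈ 0.951 A

V_A = 120 × 27/1145 = 2.8297 V; V_B = 120 × 130/1145 = 13.624 V; V_C = 120 × 226/1145 = 23.686 V.
P_out = V_A I_A + V_B I_B + V_C I_C = 2.8297×3.85 + 13.624×1.58 + 23.686×3.45 = 10.894 + 21.527 + 81.715 = 114.14 W.
Ideal ⇒ P_in = P_out, so I_p = P_out/V_p = 114.14/120 = 0.951 A.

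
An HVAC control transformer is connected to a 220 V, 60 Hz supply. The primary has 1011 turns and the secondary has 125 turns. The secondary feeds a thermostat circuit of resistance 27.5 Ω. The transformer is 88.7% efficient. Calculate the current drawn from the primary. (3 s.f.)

V_s = 220 × 125/1011 = 27.201 V.
I_s = V_s/R = 27.201/27.5 = 0.98912 A.
P_out = V_s I_s = 27.201 × 0.98912 = 26.905 W.
P_in = P_out/η = 26.905/0.887 = 30.332 W.
I_p = P_in/V_p = 30.332/220 = 0.138 A.

I_p ≈ 0.138 A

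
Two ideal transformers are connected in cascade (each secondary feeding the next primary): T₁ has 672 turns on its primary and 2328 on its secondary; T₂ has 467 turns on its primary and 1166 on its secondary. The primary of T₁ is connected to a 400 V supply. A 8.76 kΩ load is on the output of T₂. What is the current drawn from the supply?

I_supply ≈ 3.42 A

After T₁: V = 400.00 × 2328/672 = 1385.7 V.
After T₂: V = 1385.7 × 1166/467 = 3459.8 V.
I_load = 3459.8/8760 = 0.39496 A, so P_out = 3459.8 × 0.39496 = 1366.5 W.
All ideal ⇒ P_in = P_out, so I_supply = 1366.5/400 = 3.42 A.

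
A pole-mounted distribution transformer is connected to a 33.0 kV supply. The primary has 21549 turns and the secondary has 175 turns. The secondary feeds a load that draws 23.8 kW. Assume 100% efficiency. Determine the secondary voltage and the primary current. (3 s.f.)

V_s = V_p × N_s/N_p = 33000 × 175/21549 = 267.99 V.
I_s = P/V_s = 23800/267.99 = 88.808 A.
I_p = I_s × N_s/N_p = 88.808 × 175/21549 = 0.721 A.

V_s ≈ 268 V, I_p ≈ 0.721 A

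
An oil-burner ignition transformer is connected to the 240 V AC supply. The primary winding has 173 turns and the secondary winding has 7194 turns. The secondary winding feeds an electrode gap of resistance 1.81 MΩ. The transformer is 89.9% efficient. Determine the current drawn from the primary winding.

I_p ≈ 0.255 A

V_s = 240 × 7194/173 = 9980.1 V.
I_s = V_s/R = 9980.1/(1.81×10^6) = 0.0055139 A.
P_out = V_s I_s = 9980.1 × 0.0055139 = 55.029 W.
P_in = P_out/η = 55.029/0.899 = 61.211 W.
I_p = P_in/V_p = 61.211/240 = 0.255 A.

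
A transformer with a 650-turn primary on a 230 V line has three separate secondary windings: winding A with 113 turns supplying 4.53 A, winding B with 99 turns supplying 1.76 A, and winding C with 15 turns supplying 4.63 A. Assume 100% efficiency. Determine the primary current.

V_A = 230 × 113/650 = 39.985 V; V_B = 230 × 99/650 = 35.031 V; V_C = 230 × 15/650 = 5.3077 V.
P_out = V_A I_A + V_B I_B + V_C I_C = 39.985×4.53 + 35.031×1.76 + 5.3077×4.63 = 181.13 + 61.654 + 24.575 = 267.36 W.
Ideal ⇒ P_in = P_out, so I_p = P_out/V_p = 267.36/230 = 1.16 A.

I_p ≈ 1.16 A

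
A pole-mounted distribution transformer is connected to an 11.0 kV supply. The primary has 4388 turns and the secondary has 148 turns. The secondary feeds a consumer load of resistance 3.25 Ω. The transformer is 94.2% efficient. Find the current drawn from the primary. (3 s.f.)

V_s = 11000 × 148/4388 = 371.01 V.
I_s = V_s/R = 371.01/3.25 = 114.16 A.
P_out = V_s I_s = 371.01 × 114.16 = 42354 W.
P_in = P_out/η = 42354/0.942 = 44962 W.
I_p = P_in/V_p = 44962/11000 = 4.09 A.

I_p ≈ 4.09 A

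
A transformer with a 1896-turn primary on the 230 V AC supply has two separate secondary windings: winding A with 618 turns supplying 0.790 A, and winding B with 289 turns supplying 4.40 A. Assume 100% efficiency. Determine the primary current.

I_p ≈ 0.928 A

V_A = 230 × 618/1896 = 74.968 V; V_B = 230 × 289/1896 = 35.058 V.
P_out = V_A I_A + V_B I_B = 74.968×0.790 + 35.058×4.40 = 59.225 + 154.26 = 213.48 W.
Ideal ⇒ P_in = P_out, so I_p = P_out/V_p = 213.48/230 = 0.928 A.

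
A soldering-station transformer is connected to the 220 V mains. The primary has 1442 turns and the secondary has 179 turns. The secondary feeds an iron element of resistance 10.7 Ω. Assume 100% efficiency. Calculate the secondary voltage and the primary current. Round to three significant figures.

V_s = V_p × N_s/N_p = 220 × 179/1442 = 27.309 V.
I_s = V_s/R = 27.309/10.7 = 2.5523 A.
I_p = I_s × N_s/N_p = 2.5523 × 179/1442 = 0.317 A.

V_s ≈ 27.3 V, I_p ≈ 0.317 A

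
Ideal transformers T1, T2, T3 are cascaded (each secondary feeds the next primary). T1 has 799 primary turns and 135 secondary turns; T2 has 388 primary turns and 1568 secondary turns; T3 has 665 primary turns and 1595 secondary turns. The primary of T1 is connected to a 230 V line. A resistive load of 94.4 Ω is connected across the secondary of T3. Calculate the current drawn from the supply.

I_supply ≈ 6.53 A

Secondary of T1: V = 230.00 × 135/799 = 38.861 V.
Secondary of T2: V = 38.861 × 1568/388 = 157.05 V.
Secondary of T3: V = 157.05 × 1595/665 = 376.68 V.
I_load = 376.68/94.4 = 3.9902 A, so P_out = 376.68 × 3.9902 = 1503.0 W.
All ideal ⇒ P_in = P_out, so I_supply = 1503.0/230 = 6.53 A.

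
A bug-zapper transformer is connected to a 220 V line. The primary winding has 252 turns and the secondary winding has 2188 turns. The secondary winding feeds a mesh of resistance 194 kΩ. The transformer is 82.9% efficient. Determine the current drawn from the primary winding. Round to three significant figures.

I_p ≈ 0.103 A

V_s = 220 × 2188/252 = 1910.2 V.
I_s = V_s/R = 1910.2/194000 = 0.0098462 A.
P_out = V_s I_s = 1910.2 × 0.0098462 = 18.808 W.
P_in = P_out/η = 18.808/0.829 = 22.687 W.
I_p = P_in/V_p = 22.687/220 = 0.103 A.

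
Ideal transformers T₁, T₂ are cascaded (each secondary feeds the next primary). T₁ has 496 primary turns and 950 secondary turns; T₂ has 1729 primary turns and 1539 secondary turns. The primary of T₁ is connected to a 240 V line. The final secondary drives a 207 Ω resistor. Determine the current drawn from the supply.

I_supply ≈ 3.37 A

Secondary of T₁: V = 240.00 × 950/496 = 459.68 V.
Secondary of T₂: V = 459.68 × 1539/1729 = 409.16 V.
I_load = 409.16/207 = 1.9766 A, so P_out = 409.16 × 1.9766 = 808.77 W.
All ideal ⇒ P_in = P_out, so I_supply = 808.77/240 = 3.37 A.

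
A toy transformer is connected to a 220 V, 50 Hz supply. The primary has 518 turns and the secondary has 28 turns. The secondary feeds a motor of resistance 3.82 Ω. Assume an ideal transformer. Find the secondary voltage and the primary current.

V_s = V_p × N_s/N_p = 220 × 28/518 = 11.892 V.
I_s = V_s/R = 11.892/3.82 = 3.1131 A.
I_p = I_s × N_s/N_p = 3.1131 × 28/518 = 0.168 A.

V_s ≈ 11.9 V, I_p ≈ 0.168 A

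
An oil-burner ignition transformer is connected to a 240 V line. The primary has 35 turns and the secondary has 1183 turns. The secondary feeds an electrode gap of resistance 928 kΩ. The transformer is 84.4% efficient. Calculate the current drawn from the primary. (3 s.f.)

I_p ≈ 0.350 A

V_s = 240 × 1183/35 = 8112.0 V.
I_s = V_s/R = 8112.0/928000 = 0.0087414 A.
P_out = V_s I_s = 8112.0 × 0.0087414 = 70.910 W.
P_in = P_out/η = 70.910/0.844 = 84.017 W.
I_p = P_in/V_p = 84.017/240 = 0.350 A.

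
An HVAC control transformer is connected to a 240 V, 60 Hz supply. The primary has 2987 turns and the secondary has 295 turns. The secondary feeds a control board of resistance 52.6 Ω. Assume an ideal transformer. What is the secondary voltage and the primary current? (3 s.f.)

V_s = V_p × N_s/N_p = 240 × 295/2987 = 23.703 V.
I_s = V_s/R = 23.703/52.6 = 0.45062 A.
I_p = I_s × N_s/N_p = 0.45062 × 295/2987 = 0.0445 A.

V_s ≈ 23.7 V, I_p ≈ 0.0445 A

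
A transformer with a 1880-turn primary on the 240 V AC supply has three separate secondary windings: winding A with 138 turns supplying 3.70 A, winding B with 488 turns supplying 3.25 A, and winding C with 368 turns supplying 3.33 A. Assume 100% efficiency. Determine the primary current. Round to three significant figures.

V_A = 240 × 138/1880 = 17.617 V; V_B = 240 × 488/1880 = 62.298 V; V_C = 240 × 368/1880 = 46.979 V.
P_out = V_A I_A + V_B I_B + V_C I_C = 17.617×3.70 + 62.298×3.25 + 46.979×3.33 = 65.183 + 202.47 + 156.44 = 424.09 W.
Ideal ⇒ P_in = P_out, so I_p = P_out/V_p = 424.09/240 = 1.77 A.

I_p ≈ 1.77 A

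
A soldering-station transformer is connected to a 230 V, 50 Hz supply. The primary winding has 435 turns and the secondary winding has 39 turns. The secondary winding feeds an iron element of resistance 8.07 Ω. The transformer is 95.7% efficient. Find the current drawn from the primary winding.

V_s = 230 × 39/435 = 20.621 V.
I_s = V_s/R = 20.621/8.07 = 2.5552 A.
P_out = V_s I_s = 20.621 × 2.5552 = 52.691 W.
P_in = P_out/η = 52.691/0.957 = 55.058 W.
I_p = P_in/V_p = 55.058/230 = 0.239 A.

I_p ≈ 0.239 A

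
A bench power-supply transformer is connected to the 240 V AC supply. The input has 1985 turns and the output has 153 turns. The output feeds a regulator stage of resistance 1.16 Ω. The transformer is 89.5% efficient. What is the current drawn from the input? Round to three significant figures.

V_out = 240 × 153/1985 = 18.499 V.
I_out = V_out/R = 18.499/1.16 = 15.947 A.
P_out = V_out I_out = 18.499 × 15.947 = 295.00 W.
P_in = P_out/η = 295.00/0.895 = 329.61 W.
I_in = P_in/V_in = 329.61/240 = 1.37 A.

I_in ≈ 1.37 A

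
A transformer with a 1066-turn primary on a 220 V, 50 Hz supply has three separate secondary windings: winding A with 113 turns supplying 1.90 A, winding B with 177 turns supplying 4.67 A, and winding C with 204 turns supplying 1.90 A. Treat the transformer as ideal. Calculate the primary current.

V_A = 220 × 113/1066 = 23.321 V; V_B = 220 × 177/1066 = 36.529 V; V_C = 220 × 204/1066 = 42.101 V.
P_out = V_A I_A + V_B I_B + V_C I_C = 23.321×1.90 + 36.529×4.67 + 42.101×1.90 = 44.310 + 170.59 + 79.992 = 294.89 W.
Ideal ⇒ P_in = P_out, so I_p = P_out/V_p = 294.89/220 = 1.34 A.

I_p ≈ 1.34 A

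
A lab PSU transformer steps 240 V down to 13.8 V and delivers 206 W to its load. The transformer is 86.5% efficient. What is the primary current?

P_in = P_out/η = 206/0.865 = 238.15 W.
I_p = P_in/V_p = 238.15/240 = 0.992 A.

I_p ≈ 0.992 A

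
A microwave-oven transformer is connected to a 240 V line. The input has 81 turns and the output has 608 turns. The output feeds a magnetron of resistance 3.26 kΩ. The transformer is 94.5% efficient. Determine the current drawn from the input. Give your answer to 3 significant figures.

V_out = 240 × 608/81 = 1801.5 V.
I_out = V_out/R = 1801.5/3260 = 0.55260 A.
P_out = V_out I_out = 1801.5 × 0.55260 = 995.50 W.
P_in = P_out/η = 995.50/0.945 = 1053.4 W.
I_in = P_in/V_in = 1053.4/240 = 4.39 A.

I_in ≈ 4.39 A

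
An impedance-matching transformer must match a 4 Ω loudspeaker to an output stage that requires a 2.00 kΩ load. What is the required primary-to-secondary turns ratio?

Z_p/Z_s = (N_p/N_s)², so N_p/N_s = √(2000/4) = √500 = 22.4.

N_p/N_s ≈ 22.4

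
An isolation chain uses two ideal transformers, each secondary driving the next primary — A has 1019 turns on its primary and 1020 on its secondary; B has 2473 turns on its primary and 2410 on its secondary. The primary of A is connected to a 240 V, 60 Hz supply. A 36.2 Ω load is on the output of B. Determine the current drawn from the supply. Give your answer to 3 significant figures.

I_supply ≈ 6.31 A

Secondary of A: V = 240.00 × 1020/1019 = 240.24 V.
Secondary of B: V = 240.24 × 2410/2473 = 234.12 V.
I_load = 234.12/36.2 = 6.4673 A, so P_out = 234.12 × 6.4673 = 1514.1 W.
All ideal ⇒ P_in = P_out, so I_supply = 1514.1/240 = 6.31 A.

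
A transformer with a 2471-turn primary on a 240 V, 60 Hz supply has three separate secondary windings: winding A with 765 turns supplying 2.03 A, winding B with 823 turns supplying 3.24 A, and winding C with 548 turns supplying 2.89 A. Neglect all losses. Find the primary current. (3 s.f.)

V_A = 240 × 765/2471 = 74.302 V; V_B = 240 × 823/2471 = 79.935 V; V_C = 240 × 548/2471 = 53.225 V.
P_out = V_A I_A + V_B I_B + V_C I_C = 74.302×2.03 + 79.935×3.24 + 53.225×2.89 = 150.83 + 258.99 + 153.82 = 563.64 W.
Ideal ⇒ P_in = P_out, so I_p = P_out/V_p = 563.64/240 = 2.35 A.

I_p ≈ 2.35 A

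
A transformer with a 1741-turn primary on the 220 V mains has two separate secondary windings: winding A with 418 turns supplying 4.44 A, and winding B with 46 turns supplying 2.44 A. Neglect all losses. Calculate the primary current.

I_p ≈ 1.13 A

V_A = 220 × 418/1741 = 52.820 V; V_B = 220 × 46/1741 = 5.8128 V.
P_out = V_A I_A + V_B I_B = 52.820×4.44 + 5.8128×2.44 = 234.52 + 14.183 = 248.70 W.
Ideal ⇒ P_in = P_out, so I_p = P_out/V_p = 248.70/220 = 1.13 A.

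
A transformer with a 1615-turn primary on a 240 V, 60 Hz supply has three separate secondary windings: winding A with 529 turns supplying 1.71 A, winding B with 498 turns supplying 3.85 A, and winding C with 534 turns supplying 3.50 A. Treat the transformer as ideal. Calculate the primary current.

I_p ≈ 2.90 A

V_A = 240 × 529/1615 = 78.613 V; V_B = 240 × 498/1615 = 74.006 V; V_C = 240 × 534/1615 = 79.356 V.
P_out = V_A I_A + V_B I_B + V_C I_C = 78.613×1.71 + 74.006×3.85 + 79.356×3.50 = 134.43 + 284.92 + 277.75 = 697.10 W.
Ideal ⇒ P_in = P_out, so I_p = P_out/V_p = 697.10/240 = 2.90 A.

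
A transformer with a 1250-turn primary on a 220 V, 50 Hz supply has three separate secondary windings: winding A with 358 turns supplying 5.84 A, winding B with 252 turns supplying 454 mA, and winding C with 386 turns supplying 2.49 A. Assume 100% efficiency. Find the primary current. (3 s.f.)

I_p ≈ 2.53 A

V_A = 220 × 358/1250 = 63.008 V; V_B = 220 × 252/1250 = 44.352 V; V_C = 220 × 386/1250 = 67.936 V.
P_out = V_A I_A + V_B I_B + V_C I_C = 63.008×5.84 + 44.352×0.454 + 67.936×2.49 = 367.97 + 20.136 + 169.16 = 557.26 W.
Ideal ⇒ P_in = P_out, so I_p = P_out/V_p = 557.26/220 = 2.53 A.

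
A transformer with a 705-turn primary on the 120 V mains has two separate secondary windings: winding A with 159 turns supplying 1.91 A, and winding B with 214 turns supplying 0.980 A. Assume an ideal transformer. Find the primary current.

I_p ≈ 0.728 A

V_A = 120 × 159/705 = 27.064 V; V_B = 120 × 214/705 = 36.426 V.
P_out = V_A I_A + V_B I_B = 27.064×1.91 + 36.426×0.980 = 51.692 + 35.697 = 87.389 W.
Ideal ⇒ P_in = P_out, so I_p = P_out/V_p = 87.389/120 = 0.728 A.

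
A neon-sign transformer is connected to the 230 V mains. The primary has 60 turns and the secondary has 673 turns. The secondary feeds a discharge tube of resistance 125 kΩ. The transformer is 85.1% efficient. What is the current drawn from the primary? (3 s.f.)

V_s = 230 × 673/60 = 2579.8 V.
I_s = V_s/R = 2579.8/125000 = 0.020639 A.
P_out = V_s I_s = 2579.8 × 0.020639 = 53.244 W.
P_in = P_out/η = 53.244/0.851 = 62.567 W.
I_p = P_in/V_p = 62.567/230 = 0.272 A.

I_p ≈ 0.272 A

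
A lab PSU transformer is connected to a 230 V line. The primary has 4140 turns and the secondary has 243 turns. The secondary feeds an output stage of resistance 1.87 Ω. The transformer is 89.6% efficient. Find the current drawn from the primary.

V_s = 230 × 243/4140 = 13.500 V.
I_s = V_s/R = 13.500/1.87 = 7.2193 A.
P_out = V_s I_s = 13.500 × 7.2193 = 97.460 W.
P_in = P_out/η = 97.460/0.896 = 108.77 W.
I_p = P_in/V_p = 108.77/230 = 0.473 A.

I_p ≈ 0.473 A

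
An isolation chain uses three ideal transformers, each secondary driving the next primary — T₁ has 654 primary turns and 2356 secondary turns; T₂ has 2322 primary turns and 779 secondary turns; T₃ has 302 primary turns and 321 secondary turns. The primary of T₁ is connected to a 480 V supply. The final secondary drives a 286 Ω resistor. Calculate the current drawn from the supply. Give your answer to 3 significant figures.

Secondary of T₁: V = 480.00 × 2356/654 = 1729.2 V.
Secondary of T₂: V = 1729.2 × 779/2322 = 580.11 V.
Secondary of T₃: V = 580.11 × 321/302 = 616.61 V.
I_load = 616.61/286 = 2.1560 A, so P_out = 616.61 × 2.1560 = 1329.4 W.
All ideal ⇒ P_in = P_out, so I_supply = 1329.4/480 = 2.77 A.

I_supply ≈ 2.77 A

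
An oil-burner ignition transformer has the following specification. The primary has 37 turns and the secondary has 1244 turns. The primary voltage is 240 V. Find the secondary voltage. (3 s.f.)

V_s/V_p = N_s/N_p, so V_s = 240 × 1244/37 = 8070 V.

V_s ≈ 8070 V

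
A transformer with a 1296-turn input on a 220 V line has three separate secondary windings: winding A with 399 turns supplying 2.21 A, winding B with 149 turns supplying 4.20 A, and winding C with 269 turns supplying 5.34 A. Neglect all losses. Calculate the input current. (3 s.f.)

I_in ≈ 2.27 A

V_A = 220 × 399/1296 = 67.731 V; V_B = 220 × 149/1296 = 25.293 V; V_C = 220 × 269/1296 = 45.664 V.
P_out = V_A I_A + V_B I_B + V_C I_C = 67.731×2.21 + 25.293×4.20 + 45.664×5.34 = 149.69 + 106.23 + 243.84 = 499.76 W.
Ideal ⇒ P_in = P_out, so I_in = P_out/V_in = 499.76/220 = 2.27 A.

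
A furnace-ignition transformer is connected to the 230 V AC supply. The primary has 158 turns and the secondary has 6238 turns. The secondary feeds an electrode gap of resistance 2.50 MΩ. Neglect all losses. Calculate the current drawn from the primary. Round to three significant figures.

I_p ≈ 0.143 A

V_s = V_p × N_s/N_p = 230 × 6238/158 = 9080.6 V.
I_s = V_s/R = 9080.6/(2.50×10^6) = 0.0036323 A.
For an ideal transformer I_p N_p = I_s N_s, so I_p = 0.0036323 × 6238/158 = 0.143 A.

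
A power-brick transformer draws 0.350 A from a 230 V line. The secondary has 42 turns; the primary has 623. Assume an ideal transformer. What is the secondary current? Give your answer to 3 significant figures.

I_s ≈ 5.19 A

I_s/I_p = N_p/N_s, so I_s = 0.350 × 623/42 = 5.19 A.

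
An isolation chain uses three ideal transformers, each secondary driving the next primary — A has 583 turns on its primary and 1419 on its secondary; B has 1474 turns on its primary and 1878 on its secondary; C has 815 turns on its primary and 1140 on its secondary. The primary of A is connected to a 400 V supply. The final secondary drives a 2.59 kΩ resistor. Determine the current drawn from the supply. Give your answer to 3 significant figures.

After A: V = 400.00 × 1419/583 = 973.58 V.
After B: V = 973.58 × 1878/1474 = 1240.4 V.
After C: V = 1240.4 × 1140/815 = 1735.1 V.
I_load = 1735.1/2590 = 0.66991 A, so P_out = 1735.1 × 0.66991 = 1162.4 W.
All ideal ⇒ P_in = P_out, so I_supply = 1162.4/400 = 2.91 A.

I_supply ≈ 2.91 A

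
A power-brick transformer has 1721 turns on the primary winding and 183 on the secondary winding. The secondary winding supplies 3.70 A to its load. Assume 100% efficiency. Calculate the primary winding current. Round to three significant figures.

For an ideal transformer I_p/I_s = N_s/N_p, so I_p = 3.70 × 183/1721 = 0.393 A.

I_p ≈ 0.393 A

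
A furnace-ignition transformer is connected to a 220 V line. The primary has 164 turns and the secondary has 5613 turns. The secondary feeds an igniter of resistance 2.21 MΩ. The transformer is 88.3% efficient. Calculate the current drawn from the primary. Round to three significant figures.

V_s = 220 × 5613/164 = 7529.6 V.
I_s = V_s/R = 7529.6/(2.21×10^6) = 0.0034071 A.
P_out = V_s I_s = 7529.6 × 0.0034071 = 25.654 W.
P_in = P_out/η = 25.654/0.883 = 29.053 W.
I_p = P_in/V_p = 29.053/220 = 0.132 A.

I_p ≈ 0.132 A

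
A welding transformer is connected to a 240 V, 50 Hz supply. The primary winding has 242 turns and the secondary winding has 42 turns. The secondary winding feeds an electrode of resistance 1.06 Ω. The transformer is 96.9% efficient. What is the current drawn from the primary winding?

I_p ≈ 7.04 A

V_s = 240 × 42/242 = 41.653 V.
I_s = V_s/R = 41.653/1.06 = 39.295 A.
P_out = V_s I_s = 41.653 × 39.295 = 1636.8 W.
P_in = P_out/η = 1636.8/0.969 = 1689.1 W.
I_p = P_in/V_p = 1689.1/240 = 7.04 A.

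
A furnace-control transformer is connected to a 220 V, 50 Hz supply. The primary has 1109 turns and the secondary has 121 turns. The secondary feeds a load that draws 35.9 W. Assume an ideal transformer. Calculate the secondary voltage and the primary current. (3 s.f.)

V_s = V_p × N_s/N_p = 220 × 121/1109 = 24.004 V.
I_s = P/V_s = 35.9/24.004 = 1.4956 A.
I_p = I_s × N_s/N_p = 1.4956 × 121/1109 = 0.163 A.

V_s ≈ 24.0 V, I_p ≈ 0.163 A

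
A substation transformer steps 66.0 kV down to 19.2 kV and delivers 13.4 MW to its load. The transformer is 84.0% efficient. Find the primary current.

I_p ≈ 242 A

P_in = P_out/η = 1.34×10^7/0.840 = 1.5952×10^7 W.
I_p = P_in/V_p = 1.5952×10^7/66000 = 242 A.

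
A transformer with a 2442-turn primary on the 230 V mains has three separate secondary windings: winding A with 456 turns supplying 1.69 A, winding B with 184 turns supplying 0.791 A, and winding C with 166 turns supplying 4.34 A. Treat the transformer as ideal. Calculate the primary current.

I_p ≈ 0.670 A

V_A = 230 × 456/2442 = 42.948 V; V_B = 230 × 184/2442 = 17.330 V; V_C = 230 × 166/2442 = 15.635 V.
P_out = V_A I_A + V_B I_B + V_C I_C = 42.948×1.69 + 17.330×0.791 + 15.635×4.34 = 72.583 + 13.708 + 67.855 = 154.15 W.
Ideal ⇒ P_in = P_out, so I_p = P_out/V_p = 154.15/230 = 0.670 A.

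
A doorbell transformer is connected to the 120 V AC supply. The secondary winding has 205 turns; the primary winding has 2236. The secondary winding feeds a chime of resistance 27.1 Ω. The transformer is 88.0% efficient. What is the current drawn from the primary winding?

I_p ≈ 0.0423 A

V_s = 120 × 205/2236 = 11.002 V.
I_s = V_s/R = 11.002/27.1 = 0.40597 A.
P_out = V_s I_s = 11.002 × 0.40597 = 4.4664 W.
P_in = P_out/η = 4.4664/0.880 = 5.0755 W.
I_p = P_in/V_p = 5.0755/120 = 0.0423 A.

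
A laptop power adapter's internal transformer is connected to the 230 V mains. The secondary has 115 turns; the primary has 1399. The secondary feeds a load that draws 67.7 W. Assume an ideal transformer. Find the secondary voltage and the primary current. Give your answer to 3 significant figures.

V_s ≈ 18.9 V, I_p ≈ 0.294 A

V_s = V_p × N_s/N_p = 230 × 115/1399 = 18.906 V.
I_s = P/V_s = 67.7/18.906 = 3.5808 A.
I_p = I_s × N_s/N_p = 3.5808 × 115/1399 = 0.294 A.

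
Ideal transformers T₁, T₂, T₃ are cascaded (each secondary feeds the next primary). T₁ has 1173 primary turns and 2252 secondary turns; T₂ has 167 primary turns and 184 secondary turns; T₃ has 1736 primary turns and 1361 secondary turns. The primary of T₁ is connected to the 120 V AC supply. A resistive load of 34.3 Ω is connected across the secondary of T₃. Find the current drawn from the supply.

I_supply ≈ 9.62 A

Secondary of T₁: V = 120.00 × 2252/1173 = 230.38 V.
Secondary of T₂: V = 230.38 × 184/167 = 253.84 V.
Secondary of T₃: V = 253.84 × 1361/1736 = 199.00 V.
I_load = 199.00/34.3 = 5.8019 A, so P_out = 199.00 × 5.8019 = 1154.6 W.
All ideal ⇒ P_in = P_out, so I_supply = 1154.6/120 = 9.62 A.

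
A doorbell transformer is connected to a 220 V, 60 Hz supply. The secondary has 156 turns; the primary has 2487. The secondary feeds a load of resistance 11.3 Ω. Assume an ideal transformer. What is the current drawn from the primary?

I_p ≈ 0.0766 A

V_s = V_p × N_s/N_p = 220 × 156/2487 = 13.800 V.
I_s = V_s/R = 13.800/11.3 = 1.2212 A.
For an ideal transformer I_p N_p = I_s N_s, so I_p = 1.2212 × 156/2487 = 0.0766 A.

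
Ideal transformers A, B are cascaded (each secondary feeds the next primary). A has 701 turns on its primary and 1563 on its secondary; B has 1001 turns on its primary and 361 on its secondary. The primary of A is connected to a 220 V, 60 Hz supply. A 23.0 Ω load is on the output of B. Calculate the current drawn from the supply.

I_supply ≈ 6.18 A

After A: V = 220.00 × 1563/701 = 490.53 V.
After B: V = 490.53 × 361/1001 = 176.90 V.
I_load = 176.90/23.0 = 7.6915 A, so P_out = 176.90 × 7.6915 = 1360.6 W.
All ideal ⇒ P_in = P_out, so I_supply = 1360.6/220 = 6.18 A.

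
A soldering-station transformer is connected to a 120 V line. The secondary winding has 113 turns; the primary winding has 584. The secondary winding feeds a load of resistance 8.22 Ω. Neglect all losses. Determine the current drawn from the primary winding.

I_p ≈ 0.547 A

V_s = V_p × N_s/N_p = 120 × 113/584 = 23.219 V.
I_s = V_s/R = 23.219/8.22 = 2.8247 A.
For an ideal transformer I_p N_p = I_s N_s, so I_p = 2.8247 × 113/584 = 0.547 A.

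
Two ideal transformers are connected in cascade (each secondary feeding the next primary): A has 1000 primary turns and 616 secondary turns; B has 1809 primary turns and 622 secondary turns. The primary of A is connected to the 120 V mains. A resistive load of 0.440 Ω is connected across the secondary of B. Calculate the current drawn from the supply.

Secondary of A: V = 120.00 × 616/1000 = 73.920 V.
Secondary of B: V = 73.920 × 622/1809 = 25.416 V.
I_load = 25.416/0.440 = 57.765 A, so P_out = 25.416 × 57.765 = 1468.2 W.
All ideal ⇒ P_in = P_out, so I_supply = 1468.2/120 = 12.2 A.

I_supply ≈ 12.2 A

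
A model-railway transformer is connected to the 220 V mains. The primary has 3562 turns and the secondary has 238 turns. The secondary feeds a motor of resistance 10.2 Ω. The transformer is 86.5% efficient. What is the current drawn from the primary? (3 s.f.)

V_s = 220 × 238/3562 = 14.700 V.
I_s = V_s/R = 14.700/10.2 = 1.4411 A.
P_out = V_s I_s = 14.700 × 1.4411 = 21.184 W.
P_in = P_out/η = 21.184/0.865 = 24.490 W.
I_p = P_in/V_p = 24.490/220 = 0.111 A.

I_p ≈ 0.111 A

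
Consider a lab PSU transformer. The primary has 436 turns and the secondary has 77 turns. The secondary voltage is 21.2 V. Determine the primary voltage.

V_p ≈ 120 V

V_p/V_s = N_p/N_s, so V_p = 21.2 × 436/77 = 120 V.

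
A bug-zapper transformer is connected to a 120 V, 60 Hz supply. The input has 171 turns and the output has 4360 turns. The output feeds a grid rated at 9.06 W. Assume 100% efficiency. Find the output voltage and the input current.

V_out ≈ 3060 V, I_in ≈ 0.0755 A

V_out = V_in × N_out/N_in = 120 × 4360/171 = 3059.6 V.
I_out = P/V_out = 9.06/3059.6 = 0.0029611 A.
I_in = I_out × N_out/N_in = 0.0029611 × 4360/171 = 0.0755 A.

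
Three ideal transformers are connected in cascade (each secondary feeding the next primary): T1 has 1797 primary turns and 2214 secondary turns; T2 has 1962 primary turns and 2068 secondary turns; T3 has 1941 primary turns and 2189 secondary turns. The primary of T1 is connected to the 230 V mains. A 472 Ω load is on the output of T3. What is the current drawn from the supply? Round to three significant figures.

I_supply ≈ 1.05 A

Secondary of T1: V = 230.00 × 2214/1797 = 283.37 V.
Secondary of T2: V = 283.37 × 2068/1962 = 298.68 V.
Secondary of T3: V = 298.68 × 2189/1941 = 336.84 V.
I_load = 336.84/472 = 0.71365 A, so P_out = 336.84 × 0.71365 = 240.39 W.
All ideal ⇒ P_in = P_out, so I_supply = 240.39/230 = 1.05 A.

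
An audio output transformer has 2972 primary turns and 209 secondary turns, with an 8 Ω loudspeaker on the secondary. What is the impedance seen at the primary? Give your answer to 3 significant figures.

Z_p = (N_p/N_s)² × Z_s = (2972/209)² × 8 = 1620 Ω.

Z_p ≈ 1620 Ω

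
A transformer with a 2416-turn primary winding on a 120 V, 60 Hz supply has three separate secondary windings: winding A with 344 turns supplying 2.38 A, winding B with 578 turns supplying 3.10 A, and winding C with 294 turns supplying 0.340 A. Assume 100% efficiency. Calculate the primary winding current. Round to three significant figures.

I_p ≈ 1.12 A

V_A = 120 × 344/2416 = 17.086 V; V_B = 120 × 578/2416 = 28.709 V; V_C = 120 × 294/2416 = 14.603 V.
P_out = V_A I_A + V_B I_B + V_C I_C = 17.086×2.38 + 28.709×3.10 + 14.603×0.340 = 40.665 + 88.997 + 4.9649 = 134.63 W.
Ideal ⇒ P_in = P_out, so I_p = P_out/V_p = 134.63/120 = 1.12 A.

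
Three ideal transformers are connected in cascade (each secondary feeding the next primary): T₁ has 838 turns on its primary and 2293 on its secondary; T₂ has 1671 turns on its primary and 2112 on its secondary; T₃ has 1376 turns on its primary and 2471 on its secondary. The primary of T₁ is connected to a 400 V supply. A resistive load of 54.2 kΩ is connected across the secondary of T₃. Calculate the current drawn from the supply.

After T₁: V = 400.00 × 2293/838 = 1094.5 V.
After T₂: V = 1094.5 × 2112/1671 = 1383.4 V.
After T₃: V = 1383.4 × 2471/1376 = 2484.2 V.
I_load = 2484.2/54200 = 0.045835 A, so P_out = 2484.2 × 0.045835 = 113.86 W.
All ideal ⇒ P_in = P_out, so I_supply = 113.86/400 = 0.285 A.

I_supply ≈ 0.285 A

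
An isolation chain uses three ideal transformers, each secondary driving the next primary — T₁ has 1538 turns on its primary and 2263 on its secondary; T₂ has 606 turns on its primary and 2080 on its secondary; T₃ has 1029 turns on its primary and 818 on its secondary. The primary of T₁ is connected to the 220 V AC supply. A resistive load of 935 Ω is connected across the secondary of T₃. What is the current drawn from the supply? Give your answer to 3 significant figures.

After T₁: V = 220.00 × 2263/1538 = 323.71 V.
After T₂: V = 323.71 × 2080/606 = 1111.1 V.
After T₃: V = 1111.1 × 818/1029 = 883.24 V.
I_load = 883.24/935 = 0.94464 A, so P_out = 883.24 × 0.94464 = 834.35 W.
All ideal ⇒ P_in = P_out, so I_supply = 834.35/220 = 3.79 A.

I_supply ≈ 3.79 A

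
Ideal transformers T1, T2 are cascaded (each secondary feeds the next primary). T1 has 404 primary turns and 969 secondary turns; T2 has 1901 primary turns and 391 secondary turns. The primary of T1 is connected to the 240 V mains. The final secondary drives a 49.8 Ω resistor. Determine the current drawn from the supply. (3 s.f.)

After T1: V = 240.00 × 969/404 = 575.64 V.
After T2: V = 575.64 × 391/1901 = 118.40 V.
I_load = 118.40/49.8 = 2.3775 A, so P_out = 118.40 × 2.3775 = 281.49 W.
All ideal ⇒ P_in = P_out, so I_supply = 281.49/240 = 1.17 A.

I_supply ≈ 1.17 A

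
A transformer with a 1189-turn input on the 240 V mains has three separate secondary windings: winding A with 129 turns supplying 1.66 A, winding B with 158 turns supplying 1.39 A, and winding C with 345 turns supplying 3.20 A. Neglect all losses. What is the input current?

V_A = 240 × 129/1189 = 26.039 V; V_B = 240 × 158/1189 = 31.892 V; V_C = 240 × 345/1189 = 69.638 V.
P_out = V_A I_A + V_B I_B + V_C I_C = 26.039×1.66 + 31.892×1.39 + 69.638×3.20 = 43.224 + 44.330 + 222.84 = 310.40 W.
Ideal ⇒ P_in = P_out, so I_in = P_out/V_in = 310.40/240 = 1.29 A.

I_in ≈ 1.29 A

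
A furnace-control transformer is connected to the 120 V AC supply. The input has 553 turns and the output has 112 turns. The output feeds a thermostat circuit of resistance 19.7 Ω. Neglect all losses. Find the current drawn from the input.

V_out = V_in × N_out/N_in = 120 × 112/553 = 24.304 V.
I_out = V_out/R = 24.304/19.7 = 1.2337 A.
For an ideal transformer I_in N_in = I_out N_out, so I_in = 1.2337 × 112/553 = 0.250 A.

I_in ≈ 0.250 A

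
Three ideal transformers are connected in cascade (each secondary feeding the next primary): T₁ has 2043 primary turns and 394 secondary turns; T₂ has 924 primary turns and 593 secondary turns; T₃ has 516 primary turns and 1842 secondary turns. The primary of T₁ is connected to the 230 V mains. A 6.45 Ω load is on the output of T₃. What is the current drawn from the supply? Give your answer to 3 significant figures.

I_supply ≈ 6.96 A

Secondary of T₁: V = 230.00 × 394/2043 = 44.356 V.
Secondary of T₂: V = 44.356 × 593/924 = 28.467 V.
Secondary of T₃: V = 28.467 × 1842/516 = 101.62 V.
I_load = 101.62/6.45 = 15.755 A, so P_out = 101.62 × 15.755 = 1601.0 W.
All ideal ⇒ P_in = P_out, so I_supply = 1601.0/230 = 6.96 A.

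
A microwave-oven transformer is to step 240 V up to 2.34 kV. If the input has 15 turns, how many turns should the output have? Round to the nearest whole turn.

N_out = 146 turns

N_out/N_in = V_out/V_in, so N_out = 15 × 2340/240 = 146.2 ≈ 146 turns.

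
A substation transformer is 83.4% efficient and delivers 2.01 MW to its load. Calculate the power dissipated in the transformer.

P_loss ≈ 400000 W

P_in = P_out/η = 2.01×10^6/0.834 = 2.41007×10^6 W.
P_loss = P_in − P_out = 2.41007×10^6 − 2.01×10^6 = 400000 W.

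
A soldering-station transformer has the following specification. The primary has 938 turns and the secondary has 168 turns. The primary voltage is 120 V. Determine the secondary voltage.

V_s ≈ 21.5 V

V_s/V_p = N_s/N_p, so V_s = 120 × 168/938 = 21.5 V.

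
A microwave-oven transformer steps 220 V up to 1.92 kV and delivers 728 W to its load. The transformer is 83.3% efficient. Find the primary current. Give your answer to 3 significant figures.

I_p ≈ 3.97 A

P_in = P_out/η = 728/0.833 = 873.95 W.
I_p = P_in/V_p = 873.95/220 = 3.97 A.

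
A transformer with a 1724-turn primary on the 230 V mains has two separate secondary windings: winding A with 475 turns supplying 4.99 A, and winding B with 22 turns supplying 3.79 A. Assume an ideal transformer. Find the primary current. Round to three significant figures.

I_p ≈ 1.42 A

V_A = 230 × 475/1724 = 63.370 V; V_B = 230 × 22/1724 = 2.9350 V.
P_out = V_A I_A + V_B I_B = 63.370×4.99 + 2.9350×3.79 = 316.22 + 11.124 = 327.34 W.
Ideal ⇒ P_in = P_out, so I_p = P_out/V_p = 327.34/230 = 1.42 A.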